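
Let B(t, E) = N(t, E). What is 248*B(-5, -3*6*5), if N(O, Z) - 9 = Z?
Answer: -20088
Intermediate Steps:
N(O, Z) = 9 + Z
B(t, E) = 9 + E
248*B(-5, -3*6*5) = 248*(9 - 3*6*5) = 248*(9 - 18*5) = 248*(9 - 90) = 248*(-81) = -20088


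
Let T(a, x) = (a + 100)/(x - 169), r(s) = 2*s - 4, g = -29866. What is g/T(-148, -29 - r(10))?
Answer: -1597831/12 ≈ -1.3315e+5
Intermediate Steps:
r(s) = -4 + 2*s
T(a, x) = (100 + a)/(-169 + x)
g/T(-148, -29 - r(10)) = -29866*(-169 + (-29 - (-4 + 2*10)))/(100 - 148) = -(492789/4 + 14933*(-4 + 20)/24) = -29866/(-48/(-169 + (-29 - 1*16))) = -29866/(-48/(-169 + (-29 - 16))) = -29866/(-48/(-169 - 45)) = -29866/(-48/(-214)) = -29866/((-1/214*(-48))) = -29866/24/107 = -29866*107/24 = -1597831/12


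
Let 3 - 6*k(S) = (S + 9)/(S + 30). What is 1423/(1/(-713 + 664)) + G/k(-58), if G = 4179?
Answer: -248339/5 ≈ -49668.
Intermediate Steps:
k(S) = ½ - (9 + S)/(6*(30 + S)) (k(S) = ½ - (S + 9)/(6*(S + 30)) = ½ - (9 + S)/(6*(30 + S)))
1423/(1/(-713 + 664)) + G/k(-58) = 1423/(1/(-713 + 664)) + 4179/(((81 + 2*(-58))/(6*(30 - 58)))) = 1423/(1/(-49)) + 4179/(((⅙)*(81 - 116)/(-28))) = 1423/(-1/49) + 4179/(((⅙)*(-1/28)*(-35))) = 1423*(-49) + 4179/(5/24) = -69727 + 4179*(24/5) = -69727 + 100296/5 = -248339/5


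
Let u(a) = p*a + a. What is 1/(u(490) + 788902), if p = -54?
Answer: 1/762932 ≈ 1.3107e-6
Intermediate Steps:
u(a) = -53*a (u(a) = -54*a + a = -53*a)
1/(u(490) + 788902) = 1/(-53*490 + 788902) = 1/(-25970 + 788902) = 1/762932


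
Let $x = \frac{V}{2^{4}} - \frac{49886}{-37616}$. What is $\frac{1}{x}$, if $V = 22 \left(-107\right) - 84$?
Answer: $- \frac{9404}{1420463} \approx -0.0066204$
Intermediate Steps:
$V = -2438$ ($V = -2354 - 84 = -2438$)
$x = - \frac{1420463}{9404}$ ($x = - \frac{2438}{2^{4}} - \frac{49886}{-37616} = - \frac{2438}{16} - - \frac{24943}{18808} = \left(-2438\right) \frac{1}{16} + \frac{24943}{18808} = - \frac{1219}{8} + \frac{24943}{18808} = - \frac{1420463}{9404} \approx -151.05$)
$\frac{1}{x} = \frac{1}{- \frac{1420463}{9404}} = - \frac{9404}{1420463}$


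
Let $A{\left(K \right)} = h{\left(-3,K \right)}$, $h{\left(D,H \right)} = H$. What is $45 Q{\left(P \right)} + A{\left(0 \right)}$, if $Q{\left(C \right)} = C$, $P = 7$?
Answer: $315$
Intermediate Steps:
$A{\left(K \right)} = K$
$45 Q{\left(P \right)} + A{\left(0 \right)} = 45 \cdot 7 + 0 = 315 + 0 = 315$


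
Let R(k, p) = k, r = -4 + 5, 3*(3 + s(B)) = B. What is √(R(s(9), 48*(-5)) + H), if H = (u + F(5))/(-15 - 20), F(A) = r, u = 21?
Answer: I*√770/35 ≈ 0.79282*I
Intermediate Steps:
s(B) = -3 + B/3
r = 1
F(A) = 1
H = -22/35 (H = (21 + 1)/(-15 - 20) = 22/(-35) = 22*(-1/35) = -22/35 ≈ -0.62857)
√(R(s(9), 48*(-5)) + H) = √((-3 + (⅓)*9) - 22/35) = √((-3 + 3) - 22/35) = √(0 - 22/35) = √(-22/35) = I*√770/35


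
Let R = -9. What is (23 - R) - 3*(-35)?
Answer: 137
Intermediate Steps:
(23 - R) - 3*(-35) = (23 - 1*(-9)) - 3*(-35) = (23 + 9) + 105 = 32 + 105 = 137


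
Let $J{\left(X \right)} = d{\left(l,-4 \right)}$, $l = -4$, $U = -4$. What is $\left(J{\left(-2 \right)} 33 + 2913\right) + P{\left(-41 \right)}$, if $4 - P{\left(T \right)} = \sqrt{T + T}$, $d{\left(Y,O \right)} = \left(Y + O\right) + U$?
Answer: $2521 - i \sqrt{82} \approx 2521.0 - 9.0554 i$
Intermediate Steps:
$d{\left(Y,O \right)} = -4 + O + Y$ ($d{\left(Y,O \right)} = \left(Y + O\right) - 4 = \left(O + Y\right) - 4 = -4 + O + Y$)
$J{\left(X \right)} = -12$ ($J{\left(X \right)} = -4 - 4 - 4 = -12$)
$P{\left(T \right)} = 4 - \sqrt{2} \sqrt{T}$ ($P{\left(T \right)} = 4 - \sqrt{T + T} = 4 - \sqrt{2 T} = 4 - \sqrt{2} \sqrt{T}$)
$\left(J{\left(-2 \right)} 33 + 2913\right) + P{\left(-41 \right)} = \left(\left(-12\right) 33 + 2913\right) + \left(4 - \sqrt{2} \sqrt{-41}\right) = \left(-396 + 2913\right) + \left(4 - \sqrt{2} i \sqrt{41}\right) = 2517 + \left(4 - i \sqrt{82}\right) = 2521 - i \sqrt{82}$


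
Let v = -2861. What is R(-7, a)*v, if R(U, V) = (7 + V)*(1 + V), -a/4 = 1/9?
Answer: -843995/81 ≈ -10420.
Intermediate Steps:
a = -4/9 ≈ -0.44444
R(U, V) = (1 + V)*(7 + V)
R(-7, a)*v = (7 + (-4/9)**2 + 8*(-4/9))*(-2861) = (7 + 16/81 - 32/9)*(-2861) = (295/81)*(-2861) = -843995/81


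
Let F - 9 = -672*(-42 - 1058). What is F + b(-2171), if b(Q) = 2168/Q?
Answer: 1604820571/2171 ≈ 7.3921e+5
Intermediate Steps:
F = 739209 (F = 9 - 672*(-42 - 1058) = 9 - 672*(-1100) = 9 + 739200 = 739209)
F + b(-2171) = 739209 + 2168/(-2171) = 739209 + 2168*(-1/2171) = 739209 - 2168/2171 = 1604820571/2171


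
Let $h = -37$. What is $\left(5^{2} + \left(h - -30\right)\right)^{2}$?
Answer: $324$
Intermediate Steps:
$\left(5^{2} + \left(h - -30\right)\right)^{2} = \left(5^{2} - 7\right)^{2} = \left(25 + \left(-37 + 30\right)\right)^{2} = \left(25 - 7\right)^{2} = 18^{2} = 324$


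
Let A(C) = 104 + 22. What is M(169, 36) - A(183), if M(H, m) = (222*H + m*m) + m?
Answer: 38724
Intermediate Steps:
M(H, m) = m + m**2 + 222*H (M(H, m) = (222*H + m**2) + m = (m**2 + 222*H) + m = m + m**2 + 222*H)
A(C) = 126
M(169, 36) - A(183) = (36 + 36**2 + 222*169) - 1*126 = (36 + 1296 + 37518) - 126 = 38850 - 126 = 38724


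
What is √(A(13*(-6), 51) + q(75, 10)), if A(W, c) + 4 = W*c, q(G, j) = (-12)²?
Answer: I*√3838 ≈ 61.952*I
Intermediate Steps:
q(G, j) = 144
A(W, c) = -4 + W*c
√(A(13*(-6), 51) + q(75, 10)) = √((-4 + (13*(-6))*51) + 144) = √((-4 - 78*51) + 144) = √((-4 - 3978) + 144) = √(-3982 + 144) = √(-3838) = I*√3838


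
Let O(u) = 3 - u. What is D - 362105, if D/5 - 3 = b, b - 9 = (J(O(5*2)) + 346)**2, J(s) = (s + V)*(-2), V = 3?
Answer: 264535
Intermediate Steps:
J(s) = -6 - 2*s (J(s) = (s + 3)*(-2) = (3 + s)*(-2) = -6 - 2*s)
b = 125325 (b = 9 + ((-6 - 2*(3 - 5*2)) + 346)**2 = 9 + ((-6 - 2*(3 - 1*10)) + 346)**2 = 9 + ((-6 - 2*(3 - 10)) + 346)**2 = 9 + ((-6 - 2*(-7)) + 346)**2 = 9 + ((-6 + 14) + 346)**2 = 9 + (8 + 346)**2 = 9 + 354**2 = 9 + 125316 = 125325)
D = 626640 (D = 15 + 5*125325 = 15 + 626625 = 626640)
D - 362105 = 626640 - 362105 = 264535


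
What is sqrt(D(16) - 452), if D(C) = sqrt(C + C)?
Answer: 2*sqrt(-113 + sqrt(2)) ≈ 21.127*I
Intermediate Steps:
D(C) = sqrt(2)*sqrt(C) (D(C) = sqrt(2*C) = sqrt(2)*sqrt(C))
sqrt(D(16) - 452) = sqrt(sqrt(2)*sqrt(16) - 452) = sqrt(sqrt(2)*4 - 452) = sqrt(4*sqrt(2) - 452) = sqrt(-452 + 4*sqrt(2))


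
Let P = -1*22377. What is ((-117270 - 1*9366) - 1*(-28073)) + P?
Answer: -120940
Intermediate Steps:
P = -22377
((-117270 - 1*9366) - 1*(-28073)) + P = ((-117270 - 1*9366) - 1*(-28073)) - 22377 = ((-117270 - 9366) + 28073) - 22377 = (-126636 + 28073) - 22377 = -98563 - 22377 = -120940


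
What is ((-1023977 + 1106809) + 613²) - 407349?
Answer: 51252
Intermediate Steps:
((-1023977 + 1106809) + 613²) - 407349 = (82832 + 375769) - 407349 = 458601 - 407349 = 51252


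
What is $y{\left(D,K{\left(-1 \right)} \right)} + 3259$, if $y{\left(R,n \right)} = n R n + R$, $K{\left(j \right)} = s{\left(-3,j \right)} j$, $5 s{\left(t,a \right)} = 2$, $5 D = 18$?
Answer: $\frac{407897}{125} \approx 3263.2$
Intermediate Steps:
$D = \frac{18}{5}$ ($D = \frac{1}{5} \cdot 18 = \frac{18}{5} \approx 3.6$)
$s{\left(t,a \right)} = \frac{2}{5}$ ($s{\left(t,a \right)} = \frac{1}{5} \cdot 2 = \frac{2}{5}$)
$K{\left(j \right)} = \frac{2 j}{5}$
$y{\left(R,n \right)} = R + R n^{2}$ ($y{\left(R,n \right)} = R n n + R = R n^{2} + R = R + R n^{2}$)
$y{\left(D,K{\left(-1 \right)} \right)} + 3259 = \frac{18 \left(1 + \left(\frac{2}{5} \left(-1\right)\right)^{2}\right)}{5} + 3259 = \frac{18 \left(1 + \left(- \frac{2}{5}\right)^{2}\right)}{5} + 3259 = \frac{18 \left(1 + \frac{4}{25}\right)}{5} + 3259 = \frac{18}{5} \cdot \frac{29}{25} + 3259 = \frac{522}{125} + 3259 = \frac{407897}{125}$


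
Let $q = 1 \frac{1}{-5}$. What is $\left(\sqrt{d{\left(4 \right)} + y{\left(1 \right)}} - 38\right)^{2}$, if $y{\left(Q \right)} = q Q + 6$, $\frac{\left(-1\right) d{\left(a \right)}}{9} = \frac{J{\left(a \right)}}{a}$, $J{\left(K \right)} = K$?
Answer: $\frac{7204}{5} - \frac{304 i \sqrt{5}}{5} \approx 1440.8 - 135.95 i$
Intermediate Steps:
$q = - \frac{1}{5}$ ($q = 1 \left(- \frac{1}{5}\right) = - \frac{1}{5} \approx -0.2$)
$d{\left(a \right)} = -9$ ($d{\left(a \right)} = - 9 \frac{a}{a} = \left(-9\right) 1 = -9$)
$y{\left(Q \right)} = 6 - \frac{Q}{5}$ ($y{\left(Q \right)} = - \frac{Q}{5} + 6 = 6 - \frac{Q}{5}$)
$\left(\sqrt{d{\left(4 \right)} + y{\left(1 \right)}} - 38\right)^{2} = \left(\sqrt{-9 + \left(6 - \frac{1}{5}\right)} - 38\right)^{2} = \left(\sqrt{-9 + \frac{29}{5}} - 38\right)^{2} = \left(\sqrt{- \frac{16}{5}} - 38\right)^{2} = \left(\frac{4 i \sqrt{5}}{5} - 38\right)^{2} = \left(-38 + \frac{4 i \sqrt{5}}{5}\right)^{2}$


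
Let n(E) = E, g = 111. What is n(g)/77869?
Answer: 111/77869 ≈ 0.0014255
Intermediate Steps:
n(g)/77869 = 111/77869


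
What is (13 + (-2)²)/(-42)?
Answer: -17/42 ≈ -0.40476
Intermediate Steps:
(13 + (-2)²)/(-42) = -(13 + 4)/42 = -1/42*17 = -17/42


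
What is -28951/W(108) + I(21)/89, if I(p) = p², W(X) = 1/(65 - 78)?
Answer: 33496748/89 ≈ 3.7637e+5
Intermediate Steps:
W(X) = -1/13 (W(X) = 1/(-13) = -1/13)
-28951/W(108) + I(21)/89 = -28951/(-1/13) + 21²/89 = -28951*(-13) + 441*(1/89) = 376363 + 441/89 = 33496748/89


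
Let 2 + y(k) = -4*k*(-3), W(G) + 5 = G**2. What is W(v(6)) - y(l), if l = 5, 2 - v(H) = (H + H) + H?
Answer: 193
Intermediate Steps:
v(H) = 2 - 3*H (v(H) = 2 - ((H + H) + H) = 2 - (2*H + H) = 2 - 3*H)
W(G) = -5 + G**2
y(k) = -2 + 12*k (y(k) = -2 - 4*k*(-3) = -2 + 12*k)
W(v(6)) - y(l) = (-5 + (2 - 3*6)**2) - (-2 + 12*5) = (-5 + (2 - 18)**2) - (-2 + 60) = (-5 + (-16)**2) - 1*58 = (-5 + 256) - 58 = 251 - 58 = 193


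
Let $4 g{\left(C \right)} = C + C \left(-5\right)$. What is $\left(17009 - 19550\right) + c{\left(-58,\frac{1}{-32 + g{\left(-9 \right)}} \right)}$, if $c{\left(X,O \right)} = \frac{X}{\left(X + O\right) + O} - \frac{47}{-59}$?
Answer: $- \frac{100075143}{39412} \approx -2539.2$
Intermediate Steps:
$g{\left(C \right)} = - C$ ($g{\left(C \right)} = \frac{C + C \left(-5\right)}{4} = \frac{C - 5 C}{4} = \frac{\left(-4\right) C}{4} = - C$)
$c{\left(X,O \right)} = \frac{47}{59} + \frac{X}{X + 2 O}$ ($c{\left(X,O \right)} = \frac{X}{\left(O + X\right) + O} - - \frac{47}{59} = \frac{X}{X + 2 O} + \frac{47}{59} = \frac{47}{59} + \frac{X}{X + 2 O}$)
$\left(17009 - 19550\right) + c{\left(-58,\frac{1}{-32 + g{\left(-9 \right)}} \right)} = \left(17009 - 19550\right) + \frac{2 \left(\frac{47}{-32 - -9} + 53 \left(-58\right)\right)}{59 \left(-58 + \frac{2}{-32 - -9}\right)} = -2541 + \frac{2 \left(\frac{47}{-32 + 9} - 3074\right)}{59 \left(-58 + \frac{2}{-32 + 9}\right)} = -2541 + \frac{2 \left(\frac{47}{-23} - 3074\right)}{59 \left(-58 + \frac{2}{-23}\right)} = -2541 + \frac{2 \left(47 \left(- \frac{1}{23}\right) - 3074\right)}{59 \left(-58 + 2 \left(- \frac{1}{23}\right)\right)} = -2541 + \frac{2 \left(- \frac{47}{23} - 3074\right)}{59 \left(-58 - \frac{2}{23}\right)} = -2541 + \frac{2}{59} \frac{1}{- \frac{1336}{23}} \left(- \frac{70749}{23}\right) = -2541 + \frac{2}{59} \left(- \frac{23}{1336}\right) \left(- \frac{70749}{23}\right) = -2541 + \frac{70749}{39412} = - \frac{100075143}{39412}$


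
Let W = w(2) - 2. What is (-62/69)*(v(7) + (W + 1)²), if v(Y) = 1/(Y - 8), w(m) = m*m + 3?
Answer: -2170/69 ≈ -31.449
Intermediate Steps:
w(m) = 3 + m² (w(m) = m² + 3 = 3 + m²)
v(Y) = 1/(-8 + Y)
W = 5 (W = (3 + 2²) - 2 = (3 + 4) - 2 = 7 - 2 = 5)
(-62/69)*(v(7) + (W + 1)²) = (-62/69)*(1/(-8 + 7) + (5 + 1)²) = (-62*1/69)*(1/(-1) + 6²) = -62*(-1 + 36)/69 = -62/69*35 = -2170/69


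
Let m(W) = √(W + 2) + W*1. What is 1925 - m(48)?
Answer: 1877 - 5*√2 ≈ 1869.9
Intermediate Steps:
m(W) = W + √(2 + W) (m(W) = √(2 + W) + W = W + √(2 + W))
1925 - m(48) = 1925 - (48 + √(2 + 48)) = 1925 - (48 + √50) = 1925 - (48 + 5*√2) = 1925 + (-48 - 5*√2) = 1877 - 5*√2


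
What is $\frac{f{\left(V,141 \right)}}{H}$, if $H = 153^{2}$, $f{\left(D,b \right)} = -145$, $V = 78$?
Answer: $- \frac{145}{23409} \approx -0.0061942$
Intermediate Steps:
$H = 23409$
$\frac{f{\left(V,141 \right)}}{H} = - \frac{145}{23409}$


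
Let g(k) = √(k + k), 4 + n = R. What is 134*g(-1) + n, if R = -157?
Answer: -161 + 134*I*√2 ≈ -161.0 + 189.5*I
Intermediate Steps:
n = -161 (n = -4 - 157 = -161)
g(k) = √2*√k (g(k) = √(2*k) = √2*√k)
134*g(-1) + n = 134*(√2*√(-1)) - 161 = 134*(√2*I) - 161 = 134*(I*√2) - 161 = 134*I*√2 - 161 = -161 + 134*I*√2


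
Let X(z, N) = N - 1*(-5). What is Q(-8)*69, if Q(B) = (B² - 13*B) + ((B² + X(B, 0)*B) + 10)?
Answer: 13938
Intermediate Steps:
X(z, N) = 5 + N (X(z, N) = N + 5 = 5 + N)
Q(B) = 10 - 8*B + 2*B² (Q(B) = (B² - 13*B) + ((B² + (5 + 0)*B) + 10) = (B² - 13*B) + ((B² + 5*B) + 10) = (B² - 13*B) + (10 + B² + 5*B) = 10 - 8*B + 2*B²)
Q(-8)*69 = (10 - 8*(-8) + 2*(-8)²)*69 = (10 + 64 + 2*64)*69 = (10 + 64 + 128)*69 = 202*69 = 13938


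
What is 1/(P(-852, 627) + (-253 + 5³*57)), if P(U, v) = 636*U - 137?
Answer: -1/535137 ≈ -1.8687e-6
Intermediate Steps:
P(U, v) = -137 + 636*U
1/(P(-852, 627) + (-253 + 5³*57)) = 1/((-137 + 636*(-852)) + (-253 + 5³*57)) = 1/((-137 - 541872) + (-253 + 125*57)) = 1/(-542009 + (-253 + 7125)) = 1/(-542009 + 6872) = 1/(-535137) = -1/535137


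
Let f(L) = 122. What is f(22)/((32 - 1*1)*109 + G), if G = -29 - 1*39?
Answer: 122/3311 ≈ 0.036847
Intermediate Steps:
G = -68 (G = -29 - 39 = -68)
f(22)/((32 - 1*1)*109 + G) = 122/((32 - 1*1)*109 - 68) = 122/((32 - 1)*109 - 68) = 122/(31*109 - 68) = 122/(3379 - 68) = 122/3311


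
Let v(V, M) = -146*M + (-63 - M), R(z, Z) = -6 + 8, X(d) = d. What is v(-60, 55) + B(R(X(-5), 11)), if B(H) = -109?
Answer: -8257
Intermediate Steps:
R(z, Z) = 2
v(V, M) = -63 - 147*M
v(-60, 55) + B(R(X(-5), 11)) = (-63 - 147*55) - 109 = (-63 - 8085) - 109 = -8148 - 109 = -8257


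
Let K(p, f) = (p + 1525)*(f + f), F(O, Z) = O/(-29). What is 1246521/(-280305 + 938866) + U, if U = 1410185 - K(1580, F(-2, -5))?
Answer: 928412044526/658561 ≈ 1.4098e+6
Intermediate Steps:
F(O, Z) = -O/29 (F(O, Z) = O*(-1/29) = -O/29)
K(p, f) = 2*f*(1525 + p) (K(p, f) = (1525 + p)*(2*f) = 2*f*(1525 + p))
U = 40882945/29 (U = 1410185 - 2*(-1/29*(-2))*(1525 + 1580) = 1410185 - 2*2*3105/29 = 1410185 - 1*12420/29 = 1410185 - 12420/29 = 40882945/29 ≈ 1.4098e+6)
1246521/(-280305 + 938866) + U = 1246521/(-280305 + 938866) + 40882945/29 = 1246521/658561 + 40882945/29 = 928412044526/658561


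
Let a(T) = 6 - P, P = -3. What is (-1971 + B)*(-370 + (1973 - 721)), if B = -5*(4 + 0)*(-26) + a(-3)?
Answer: -1271844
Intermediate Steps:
a(T) = 9 (a(T) = 6 - 1*(-3) = 6 + 3 = 9)
B = 529 (B = -5*(4 + 0)*(-26) + 9 = -5*4*(-26) + 9 = -20*(-26) + 9 = 520 + 9 = 529)
(-1971 + B)*(-370 + (1973 - 721)) = (-1971 + 529)*(-370 + (1973 - 721)) = -1442*(-370 + 1252) = -1442*882 = -1271844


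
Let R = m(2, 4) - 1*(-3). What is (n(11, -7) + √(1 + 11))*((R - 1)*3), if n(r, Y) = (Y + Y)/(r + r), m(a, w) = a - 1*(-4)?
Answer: -168/11 + 48*√3 ≈ 67.866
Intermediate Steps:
m(a, w) = 4 + a (m(a, w) = a + 4 = 4 + a)
n(r, Y) = Y/r (n(r, Y) = (2*Y)/((2*r)) = (2*Y)*(1/(2*r)) = Y/r)
R = 9 (R = (4 + 2) - 1*(-3) = 6 + 3 = 9)
(n(11, -7) + √(1 + 11))*((R - 1)*3) = (-7/11 + √(1 + 11))*((9 - 1)*3) = (-7*1/11 + √12)*(8*3) = (-7/11 + 2*√3)*24 = -168/11 + 48*√3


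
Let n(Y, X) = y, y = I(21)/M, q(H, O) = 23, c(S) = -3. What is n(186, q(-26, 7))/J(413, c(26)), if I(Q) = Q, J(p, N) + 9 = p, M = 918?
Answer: 7/123624 ≈ 5.6623e-5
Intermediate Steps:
J(p, N) = -9 + p
y = 7/306 (y = 21/918 = 21*(1/918) = 7/306 ≈ 0.022876)
n(Y, X) = 7/306
n(186, q(-26, 7))/J(413, c(26)) = 7/(306*(-9 + 413)) = (7/306)/404 = (7/306)*(1/404) = 7/123624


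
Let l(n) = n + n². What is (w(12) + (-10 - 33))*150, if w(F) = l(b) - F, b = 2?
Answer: -7350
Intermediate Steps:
w(F) = 6 - F (w(F) = 2*(1 + 2) - F = 2*3 - F = 6 - F)
(w(12) + (-10 - 33))*150 = ((6 - 1*12) + (-10 - 33))*150 = ((6 - 12) - 43)*150 = (-6 - 43)*150 = -49*150 = -7350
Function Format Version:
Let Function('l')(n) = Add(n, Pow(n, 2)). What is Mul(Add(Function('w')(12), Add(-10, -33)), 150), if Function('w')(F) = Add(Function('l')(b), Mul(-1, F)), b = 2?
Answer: -7350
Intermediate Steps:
Function('w')(F) = Add(6, Mul(-1, F)) (Function('w')(F) = Add(Mul(2, Add(1, 2)), Mul(-1, F)) = Add(Mul(2, 3), Mul(-1, F)) = Add(6, Mul(-1, F)))
Mul(Add(Function('w')(12), Add(-10, -33)), 150) = Mul(Add(Add(6, Mul(-1, 12)), Add(-10, -33)), 150) = Mul(Add(Add(6, -12), -43), 150) = Mul(Add(-6, -43), 150) = Mul(-49, 150) = -7350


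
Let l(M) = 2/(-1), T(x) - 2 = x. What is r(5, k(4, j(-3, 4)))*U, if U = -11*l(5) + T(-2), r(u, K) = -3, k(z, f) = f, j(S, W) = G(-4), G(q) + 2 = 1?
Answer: -66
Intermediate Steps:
T(x) = 2 + x
G(q) = -1 (G(q) = -2 + 1 = -1)
j(S, W) = -1
l(M) = -2 (l(M) = 2*(-1) = -2)
U = 22 (U = -11*(-2) + (2 - 2) = 22 + 0 = 22)
r(5, k(4, j(-3, 4)))*U = -3*22 = -66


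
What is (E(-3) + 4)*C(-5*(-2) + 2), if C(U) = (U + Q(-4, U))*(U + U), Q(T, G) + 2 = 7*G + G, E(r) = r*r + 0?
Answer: 33072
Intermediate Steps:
E(r) = r² (E(r) = r² + 0 = r²)
Q(T, G) = -2 + 8*G (Q(T, G) = -2 + (7*G + G) = -2 + 8*G)
C(U) = 2*U*(-2 + 9*U) (C(U) = (U + (-2 + 8*U))*(U + U) = (-2 + 9*U)*(2*U) = 2*U*(-2 + 9*U))
(E(-3) + 4)*C(-5*(-2) + 2) = ((-3)² + 4)*(2*(-5*(-2) + 2)*(-2 + 9*(-5*(-2) + 2))) = (9 + 4)*(2*(10 + 2)*(-2 + 9*(10 + 2))) = 13*(2*12*(-2 + 9*12)) = 13*(2*12*(-2 + 108)) = 13*(2*12*106) = 13*2544 = 33072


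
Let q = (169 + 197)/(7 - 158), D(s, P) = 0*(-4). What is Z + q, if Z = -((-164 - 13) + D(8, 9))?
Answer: 26361/151 ≈ 174.58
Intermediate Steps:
D(s, P) = 0
q = -366/151 (q = 366/(-151) = 366*(-1/151) = -366/151 ≈ -2.4238)
Z = 177 (Z = -((-164 - 13) + 0) = -(-177 + 0) = -1*(-177) = 177)
Z + q = 177 - 366/151 = 26361/151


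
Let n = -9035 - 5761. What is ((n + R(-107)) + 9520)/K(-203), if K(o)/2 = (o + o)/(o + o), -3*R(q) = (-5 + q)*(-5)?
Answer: -8194/3 ≈ -2731.3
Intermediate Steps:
n = -14796
R(q) = -25/3 + 5*q/3 (R(q) = -(-5 + q)*(-5)/3 = -(25 - 5*q)/3 = -25/3 + 5*q/3)
K(o) = 2 (K(o) = 2*((o + o)/(o + o)) = 2*((2*o)/((2*o))) = 2*((2*o)*(1/(2*o))) = 2*1 = 2)
((n + R(-107)) + 9520)/K(-203) = ((-14796 + (-25/3 + (5/3)*(-107))) + 9520)/2 = ((-14796 + (-25/3 - 535/3)) + 9520)*(½) = ((-14796 - 560/3) + 9520)*(½) = (-44948/3 + 9520)*(½) = -16388/3*½ = -8194/3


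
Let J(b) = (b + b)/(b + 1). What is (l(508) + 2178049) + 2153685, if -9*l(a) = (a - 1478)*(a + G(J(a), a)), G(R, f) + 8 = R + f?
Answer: 20342338814/4581 ≈ 4.4406e+6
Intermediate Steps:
J(b) = 2*b/(1 + b) (J(b) = (2*b)/(1 + b) = 2*b/(1 + b))
G(R, f) = -8 + R + f (G(R, f) = -8 + (R + f) = -8 + R + f)
l(a) = -(-1478 + a)*(-8 + 2*a + 2*a/(1 + a))/9 (l(a) = -(a - 1478)*(a + (-8 + 2*a/(1 + a) + a))/9 = -(-1478 + a)*(a + (-8 + a + 2*a/(1 + a)))/9 = -(-1478 + a)*(-8 + 2*a + 2*a/(1 + a))/9)
(l(508) + 2178049) + 2153685 = (2*(-5912 - 1*508³ - 2952*508 + 1480*508²)/(9*(1 + 508)) + 2178049) + 2153685 = ((2/9)*(-5912 - 1*131096512 - 1499616 + 1480*258064)/509 + 2178049) + 2153685 = ((2/9)*(1/509)*(-5912 - 131096512 - 1499616 + 381934720) + 2178049) + 2153685 = ((2/9)*(1/509)*249332680 + 2178049) + 2153685 = (498665360/4581 + 2178049) + 2153685 = 10476307829/4581 + 2153685 = 20342338814/4581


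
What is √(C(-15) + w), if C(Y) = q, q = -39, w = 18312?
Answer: √18273 ≈ 135.18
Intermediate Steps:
C(Y) = -39
√(C(-15) + w) = √(-39 + 18312) = √18273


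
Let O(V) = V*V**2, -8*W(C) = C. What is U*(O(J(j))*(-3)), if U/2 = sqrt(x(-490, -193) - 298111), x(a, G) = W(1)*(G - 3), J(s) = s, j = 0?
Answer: 0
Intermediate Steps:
W(C) = -C/8
O(V) = V**3
x(a, G) = 3/8 - G/8 (x(a, G) = (-1/8*1)*(G - 3) = -(-3 + G)/8 = 3/8 - G/8)
U = I*sqrt(1192346) (U = 2*sqrt((3/8 - 1/8*(-193)) - 298111) = 2*sqrt((3/8 + 193/8) - 298111) = 2*sqrt(49/2 - 298111) = 2*sqrt(-596173/2) = 2*(I*sqrt(1192346)/2) = I*sqrt(1192346) ≈ 1091.9*I)
U*(O(J(j))*(-3)) = (I*sqrt(1192346))*(0**3*(-3)) = (I*sqrt(1192346))*(0*(-3)) = (I*sqrt(1192346))*0 = 0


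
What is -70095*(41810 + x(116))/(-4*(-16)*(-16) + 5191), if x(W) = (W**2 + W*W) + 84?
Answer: -1607652190/1389 ≈ -1.1574e+6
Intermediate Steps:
x(W) = 84 + 2*W**2 (x(W) = (W**2 + W**2) + 84 = 2*W**2 + 84 = 84 + 2*W**2)
-70095*(41810 + x(116))/(-4*(-16)*(-16) + 5191) = -70095*(41810 + (84 + 2*116**2))/(-4*(-16)*(-16) + 5191) = -70095*(41810 + (84 + 2*13456))/(64*(-16) + 5191) = -70095*(41810 + (84 + 26912))/(-1024 + 5191) = -70095/(4167/(41810 + 26996)) = -70095/(4167/68806) = -70095/(4167*(1/68806)) = -70095/4167/68806 = -70095*68806/4167 = -1607652190/1389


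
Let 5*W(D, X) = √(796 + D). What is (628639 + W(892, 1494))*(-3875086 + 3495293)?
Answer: -238752691727 - 759586*√422/5 ≈ -2.3876e+11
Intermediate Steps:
W(D, X) = √(796 + D)/5
(628639 + W(892, 1494))*(-3875086 + 3495293) = (628639 + √(796 + 892)/5)*(-3875086 + 3495293) = (628639 + √1688/5)*(-379793) = (628639 + (2*√422)/5)*(-379793) = (628639 + 2*√422/5)*(-379793) = -238752691727 - 759586*√422/5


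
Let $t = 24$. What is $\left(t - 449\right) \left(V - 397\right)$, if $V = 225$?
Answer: $73100$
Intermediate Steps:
$\left(t - 449\right) \left(V - 397\right) = \left(24 - 449\right) \left(225 - 397\right) = \left(-425\right) \left(-172\right) = 73100$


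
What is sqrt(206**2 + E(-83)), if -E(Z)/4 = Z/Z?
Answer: 8*sqrt(663) ≈ 205.99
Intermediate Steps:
E(Z) = -4 (E(Z) = -4*Z/Z = -4*1 = -4)
sqrt(206**2 + E(-83)) = sqrt(206**2 - 4) = sqrt(42436 - 4) = sqrt(42432) = 8*sqrt(663)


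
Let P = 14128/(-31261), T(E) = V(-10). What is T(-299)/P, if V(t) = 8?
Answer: -31261/1766 ≈ -17.702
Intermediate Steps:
T(E) = 8
P = -14128/31261 (P = 14128*(-1/31261) = -14128/31261 ≈ -0.45194)
T(-299)/P = 8/(-14128/31261) = 8*(-31261/14128) = -31261/1766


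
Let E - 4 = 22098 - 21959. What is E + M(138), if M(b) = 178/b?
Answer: 9956/69 ≈ 144.29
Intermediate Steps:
E = 143 (E = 4 + (22098 - 21959) = 4 + 139 = 143)
E + M(138) = 143 + 178/138 = 143 + 178*(1/138) = 143 + 89/69 = 9956/69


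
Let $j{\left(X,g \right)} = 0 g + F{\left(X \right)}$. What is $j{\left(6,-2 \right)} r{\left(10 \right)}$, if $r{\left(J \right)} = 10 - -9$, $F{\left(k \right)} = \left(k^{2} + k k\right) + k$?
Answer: $1482$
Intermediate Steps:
$F{\left(k \right)} = k + 2 k^{2}$ ($F{\left(k \right)} = \left(k^{2} + k^{2}\right) + k = 2 k^{2} + k = k + 2 k^{2}$)
$j{\left(X,g \right)} = X \left(1 + 2 X\right)$ ($j{\left(X,g \right)} = 0 g + X \left(1 + 2 X\right) = 0 + X \left(1 + 2 X\right) = X \left(1 + 2 X\right)$)
$r{\left(J \right)} = 19$ ($r{\left(J \right)} = 10 + 9 = 19$)
$j{\left(6,-2 \right)} r{\left(10 \right)} = 6 \left(1 + 2 \cdot 6\right) 19 = 6 \left(1 + 12\right) 19 = 6 \cdot 13 \cdot 19 = 78 \cdot 19 = 1482$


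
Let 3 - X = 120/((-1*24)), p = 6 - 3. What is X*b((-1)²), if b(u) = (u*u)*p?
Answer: 24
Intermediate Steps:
p = 3
b(u) = 3*u² (b(u) = (u*u)*3 = u²*3 = 3*u²)
X = 8 (X = 3 - 120/((-1*24)) = 3 - 120/(-24) = 3 - 120*(-1)/24 = 3 - 1*(-5) = 3 + 5 = 8)
X*b((-1)²) = 8*(3*((-1)²)²) = 8*(3*1²) = 8*(3*1) = 8*3 = 24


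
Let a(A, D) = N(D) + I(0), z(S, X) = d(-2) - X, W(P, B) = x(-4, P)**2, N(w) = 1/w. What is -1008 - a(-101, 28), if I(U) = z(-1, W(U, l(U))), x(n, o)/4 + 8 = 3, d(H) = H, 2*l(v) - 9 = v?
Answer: -16969/28 ≈ -606.04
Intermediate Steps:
l(v) = 9/2 + v/2
x(n, o) = -20 (x(n, o) = -32 + 4*3 = -32 + 12 = -20)
W(P, B) = 400 (W(P, B) = (-20)**2 = 400)
z(S, X) = -2 - X
I(U) = -402 (I(U) = -2 - 1*400 = -2 - 400 = -402)
a(A, D) = -402 + 1/D (a(A, D) = 1/D - 402 = -402 + 1/D)
-1008 - a(-101, 28) = -1008 - (-402 + 1/28) = -1008 - 1*(-11255/28) = -1008 + 11255/28 = -16969/28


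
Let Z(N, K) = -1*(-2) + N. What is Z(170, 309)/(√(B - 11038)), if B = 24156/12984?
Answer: -172*I*√12920273446/11941103 ≈ -1.6373*I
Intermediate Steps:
B = 2013/1082 (B = 24156*(1/12984) = 2013/1082 ≈ 1.8604)
Z(N, K) = 2 + N
Z(170, 309)/(√(B - 11038)) = (2 + 170)/(√(2013/1082 - 11038)) = 172/(√(-11941103/1082)) = 172/((I*√12920273446/1082)) = 172*(-I*√12920273446/11941103) = -172*I*√12920273446/11941103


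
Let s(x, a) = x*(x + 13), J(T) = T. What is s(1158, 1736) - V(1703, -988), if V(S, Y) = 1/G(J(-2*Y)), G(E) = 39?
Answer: 52884701/39 ≈ 1.3560e+6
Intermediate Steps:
V(S, Y) = 1/39
s(x, a) = x*(13 + x)
s(1158, 1736) - V(1703, -988) = 1158*(13 + 1158) - 1*1/39 = 1158*1171 - 1/39 = 1356018 - 1/39 = 52884701/39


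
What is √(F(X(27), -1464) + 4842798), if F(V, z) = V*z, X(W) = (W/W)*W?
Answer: √4803270 ≈ 2191.6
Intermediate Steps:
X(W) = W (X(W) = 1*W = W)
√(F(X(27), -1464) + 4842798) = √(27*(-1464) + 4842798) = √(-39528 + 4842798) = √4803270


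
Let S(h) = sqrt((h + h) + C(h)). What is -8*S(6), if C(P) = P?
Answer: -24*sqrt(2) ≈ -33.941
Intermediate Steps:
S(h) = sqrt(3)*sqrt(h) (S(h) = sqrt((h + h) + h) = sqrt(2*h + h) = sqrt(3*h) = sqrt(3)*sqrt(h))
-8*S(6) = -8*sqrt(3)*sqrt(6) = -24*sqrt(2)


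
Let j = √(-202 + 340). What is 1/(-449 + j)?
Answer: -449/201463 - √138/201463 ≈ -0.0022870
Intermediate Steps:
j = √138 ≈ 11.747
1/(-449 + j) = 1/(-449 + √138)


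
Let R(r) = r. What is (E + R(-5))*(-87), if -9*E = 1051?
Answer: 31784/3 ≈ 10595.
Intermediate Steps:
E = -1051/9 (E = -⅑*1051 = -1051/9 ≈ -116.78)
(E + R(-5))*(-87) = (-1051/9 - 5)*(-87) = -1096/9*(-87) = 31784/3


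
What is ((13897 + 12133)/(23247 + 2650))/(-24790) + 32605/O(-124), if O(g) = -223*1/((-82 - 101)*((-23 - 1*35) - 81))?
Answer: -2802350655019196/753489571 ≈ -3.7192e+6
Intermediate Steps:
O(g) = -223/25437 (O(g) = -223*(-1/(183*((-23 - 35) - 81))) = -223*(-1/(183*(-58 - 81))) = -223/((-139*(-183))) = -223/25437)
((13897 + 12133)/(23247 + 2650))/(-24790) + 32605/O(-124) = ((13897 + 12133)/(23247 + 2650))/(-24790) + 32605/(-223/25437) = (26030/25897)*(-1/24790) + 32605*(-25437/223) = (26030*(1/25897))*(-1/24790) - 829373385/223 = (1370/1363)*(-1/24790) - 829373385/223 = -137/3378877 - 829373385/223 = -2802350655019196/753489571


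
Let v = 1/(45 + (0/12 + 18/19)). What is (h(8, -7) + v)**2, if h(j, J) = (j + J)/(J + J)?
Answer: 368449/149377284 ≈ 0.0024666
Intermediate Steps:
h(j, J) = (J + j)/(2*J) (h(j, J) = (J + j)/((2*J)) = (J + j)*(1/(2*J)) = (J + j)/(2*J))
v = 19/873 (v = 1/(45 + (0*(1/12) + 18*(1/19))) = 1/(45 + (0 + 18/19)) = 1/(45 + 18/19) = 1/(873/19) = 19/873 ≈ 0.021764)
(h(8, -7) + v)**2 = ((1/2)*(-7 + 8)/(-7) + 19/873)**2 = ((1/2)*(-1/7)*1 + 19/873)**2 = (-1/14 + 19/873)**2 = (-607/12222)**2 = 368449/149377284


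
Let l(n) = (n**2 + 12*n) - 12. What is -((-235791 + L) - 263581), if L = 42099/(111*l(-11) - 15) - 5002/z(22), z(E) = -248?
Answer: 13251235201/26536 ≈ 4.9937e+5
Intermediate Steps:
l(n) = -12 + n**2 + 12*n
L = 100191/26536 (L = 42099/(111*(-12 + (-11)**2 + 12*(-11)) - 15) - 5002/(-248) = 42099/(111*(-12 + 121 - 132) - 15) - 5002*(-1/248) = 42099/(111*(-23) - 15) + 2501/124 = 42099/(-2553 - 15) + 2501/124 = 42099/(-2568) + 2501/124 = 42099*(-1/2568) + 2501/124 = -14033/856 + 2501/124 = 100191/26536 ≈ 3.7757)
-((-235791 + L) - 263581) = -((-235791 + 100191/26536) - 263581) = -(-6256849785/26536 - 263581) = -1*(-13251235201/26536) = 13251235201/26536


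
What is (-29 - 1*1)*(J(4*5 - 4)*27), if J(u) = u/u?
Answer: -810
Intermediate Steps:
J(u) = 1
(-29 - 1*1)*(J(4*5 - 4)*27) = (-29 - 1*1)*(1*27) = (-29 - 1)*27 = -30*27 = -810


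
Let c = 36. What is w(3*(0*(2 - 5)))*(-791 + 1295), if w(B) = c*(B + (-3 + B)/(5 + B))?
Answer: -54432/5 ≈ -10886.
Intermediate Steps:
w(B) = 36*B + 36*(-3 + B)/(5 + B) (w(B) = 36*(B + (-3 + B)/(5 + B)) = 36*B + 36*(-3 + B)/(5 + B))
w(3*(0*(2 - 5)))*(-791 + 1295) = (36*(-3 + (3*(0*(2 - 5)))**2 + 6*(3*(0*(2 - 5))))/(5 + 3*(0*(2 - 5))))*(-791 + 1295) = (36*(-3 + (3*(0*(-3)))**2 + 6*(3*(0*(-3))))/(5 + 3*(0*(-3))))*504 = (36*(-3 + (3*0)**2 + 6*(3*0))/(5 + 3*0))*504 = (36*(-3 + 0**2 + 6*0)/(5 + 0))*504 = (36*(-3 + 0 + 0)/5)*504 = (36*(1/5)*(-3))*504 = -108/5*504 = -54432/5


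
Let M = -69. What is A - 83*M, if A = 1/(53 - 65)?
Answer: 68723/12 ≈ 5726.9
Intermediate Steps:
A = -1/12 (A = 1/(-12) = -1/12 ≈ -0.083333)
A - 83*M = -1/12 - 83*(-69) = -1/12 + 5727 = 68723/12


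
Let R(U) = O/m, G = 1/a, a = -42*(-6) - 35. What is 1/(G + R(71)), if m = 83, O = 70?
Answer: 18011/15273 ≈ 1.1793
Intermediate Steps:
a = 217 (a = 252 - 35 = 217)
G = 1/217 ≈ 0.0046083
R(U) = 70/83
1/(G + R(71)) = 1/(1/217 + 70/83) = 1/(15273/18011) = 18011/15273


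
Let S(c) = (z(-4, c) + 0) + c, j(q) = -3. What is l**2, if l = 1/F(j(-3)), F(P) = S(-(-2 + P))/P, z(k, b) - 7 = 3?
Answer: 1/25 ≈ 0.040000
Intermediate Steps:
z(k, b) = 10 (z(k, b) = 7 + 3 = 10)
S(c) = 10 + c (S(c) = (10 + 0) + c = 10 + c)
F(P) = (12 - P)/P (F(P) = (10 - (-2 + P))/P = (10 + (2 - P))/P = (12 - P)/P)
l = -1/5 (l = 1/((12 - 1*(-3))/(-3)) = 1/(-(12 + 3)/3) = 1/(-1/3*15) = 1/(-5) = -1/5 ≈ -0.20000)
l**2 = (-1/5)**2 = 1/25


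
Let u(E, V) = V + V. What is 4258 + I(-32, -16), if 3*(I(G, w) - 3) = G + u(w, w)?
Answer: 12719/3 ≈ 4239.7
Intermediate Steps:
u(E, V) = 2*V
I(G, w) = 3 + G/3 + 2*w/3 (I(G, w) = 3 + (G + 2*w)/3 = 3 + (G/3 + 2*w/3) = 3 + G/3 + 2*w/3)
4258 + I(-32, -16) = 4258 + (3 + (⅓)*(-32) + (⅔)*(-16)) = 4258 + (3 - 32/3 - 32/3) = 4258 - 55/3 = 12719/3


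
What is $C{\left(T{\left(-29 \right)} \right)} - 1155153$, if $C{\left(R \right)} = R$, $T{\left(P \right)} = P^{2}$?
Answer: $-1154312$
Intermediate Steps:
$C{\left(T{\left(-29 \right)} \right)} - 1155153 = \left(-29\right)^{2} - 1155153 = 841 - 1155153 = -1154312$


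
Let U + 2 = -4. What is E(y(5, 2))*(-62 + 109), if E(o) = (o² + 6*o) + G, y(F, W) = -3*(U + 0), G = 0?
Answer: 20304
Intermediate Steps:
U = -6 (U = -2 - 4 = -6)
y(F, W) = 18 (y(F, W) = -3*(-6 + 0) = -3*(-6) = 18)
E(o) = o² + 6*o (E(o) = (o² + 6*o) + 0 = o² + 6*o)
E(y(5, 2))*(-62 + 109) = (18*(6 + 18))*(-62 + 109) = (18*24)*47 = 432*47 = 20304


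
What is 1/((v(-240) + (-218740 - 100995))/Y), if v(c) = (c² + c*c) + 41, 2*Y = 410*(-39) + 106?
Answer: 3971/102247 ≈ 0.038837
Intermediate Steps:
Y = -7942 (Y = (410*(-39) + 106)/2 = (-15990 + 106)/2 = (½)*(-15884) = -7942)
v(c) = 41 + 2*c² (v(c) = (c² + c²) + 41 = 2*c² + 41 = 41 + 2*c²)
1/((v(-240) + (-218740 - 100995))/Y) = 1/(((41 + 2*(-240)²) + (-218740 - 100995))/(-7942)) = 1/(((41 + 2*57600) - 319735)*(-1/7942)) = 1/(((41 + 115200) - 319735)*(-1/7942)) = 1/((115241 - 319735)*(-1/7942)) = 1/(-204494*(-1/7942)) = 1/(102247/3971) = 3971/102247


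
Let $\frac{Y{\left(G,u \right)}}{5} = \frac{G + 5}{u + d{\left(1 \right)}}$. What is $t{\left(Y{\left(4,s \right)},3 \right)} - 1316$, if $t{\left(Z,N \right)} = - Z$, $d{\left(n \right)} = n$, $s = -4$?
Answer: $-1301$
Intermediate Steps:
$Y{\left(G,u \right)} = \frac{5 \left(5 + G\right)}{1 + u}$ ($Y{\left(G,u \right)} = 5 \frac{G + 5}{u + 1} = 5 \frac{5 + G}{1 + u} = \frac{5 \left(5 + G\right)}{1 + u}$)
$t{\left(Y{\left(4,s \right)},3 \right)} - 1316 = - \frac{5 \left(5 + 4\right)}{1 - 4} - 1316 = - \frac{5 \cdot 9}{-3} - 1316 = - \frac{5 \left(-1\right) 9}{3} - 1316 = \left(-1\right) \left(-15\right) - 1316 = 15 - 1316 = -1301$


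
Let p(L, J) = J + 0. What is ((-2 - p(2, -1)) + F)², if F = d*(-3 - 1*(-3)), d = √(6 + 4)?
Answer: 1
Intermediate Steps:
d = √10 ≈ 3.1623
p(L, J) = J
F = 0 (F = √10*(-3 - 1*(-3)) = √10*(-3 + 3) = √10*0 = 0)
((-2 - p(2, -1)) + F)² = ((-2 - 1*(-1)) + 0)² = ((-2 + 1) + 0)² = (-1 + 0)² = (-1)² = 1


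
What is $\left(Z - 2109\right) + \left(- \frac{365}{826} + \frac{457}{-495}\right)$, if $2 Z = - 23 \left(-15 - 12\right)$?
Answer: $- \frac{367955426}{204435} \approx -1799.9$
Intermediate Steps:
$Z = \frac{621}{2}$ ($Z = \frac{\left(-23\right) \left(-15 - 12\right)}{2} = \frac{\left(-23\right) \left(-27\right)}{2} = \frac{1}{2} \cdot 621 = \frac{621}{2} \approx 310.5$)
$\left(Z - 2109\right) + \left(- \frac{365}{826} + \frac{457}{-495}\right) = \left(\frac{621}{2} - 2109\right) + \left(- \frac{365}{826} + \frac{457}{-495}\right) = - \frac{3597}{2} + \left(\left(-365\right) \frac{1}{826} + 457 \left(- \frac{1}{495}\right)\right) = - \frac{3597}{2} - \frac{558157}{408870} = - \frac{367955426}{204435}$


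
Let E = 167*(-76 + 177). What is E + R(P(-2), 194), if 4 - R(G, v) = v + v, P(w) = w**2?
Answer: 16483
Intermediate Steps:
R(G, v) = 4 - 2*v (R(G, v) = 4 - (v + v) = 4 - 2*v)
E = 16867 (E = 167*101 = 16867)
E + R(P(-2), 194) = 16867 + (4 - 2*194) = 16867 + (4 - 388) = 16867 - 384 = 16483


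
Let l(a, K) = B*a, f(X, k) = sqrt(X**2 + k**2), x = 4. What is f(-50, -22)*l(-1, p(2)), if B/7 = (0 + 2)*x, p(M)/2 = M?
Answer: -112*sqrt(746) ≈ -3059.1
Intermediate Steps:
p(M) = 2*M
B = 56 (B = 7*((0 + 2)*4) = 7*(2*4) = 7*8 = 56)
l(a, K) = 56*a
f(-50, -22)*l(-1, p(2)) = sqrt((-50)**2 + (-22)**2)*(56*(-1)) = sqrt(2500 + 484)*(-56) = sqrt(2984)*(-56) = (2*sqrt(746))*(-56) = -112*sqrt(746)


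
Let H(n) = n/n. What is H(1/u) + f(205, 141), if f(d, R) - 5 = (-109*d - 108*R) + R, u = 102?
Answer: -37426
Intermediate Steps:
f(d, R) = 5 - 109*d - 107*R (f(d, R) = 5 + ((-109*d - 108*R) + R) = 5 + (-109*d - 107*R) = 5 - 109*d - 107*R)
H(n) = 1
H(1/u) + f(205, 141) = 1 + (5 - 109*205 - 107*141) = 1 + (5 - 22345 - 15087) = 1 - 37427 = -37426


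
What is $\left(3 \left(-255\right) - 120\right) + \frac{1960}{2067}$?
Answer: $- \frac{1827335}{2067} \approx -884.05$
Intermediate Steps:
$\left(3 \left(-255\right) - 120\right) + \frac{1960}{2067} = \left(-765 - 120\right) + 1960 \cdot \frac{1}{2067} = -885 + \frac{1960}{2067} = - \frac{1827335}{2067}$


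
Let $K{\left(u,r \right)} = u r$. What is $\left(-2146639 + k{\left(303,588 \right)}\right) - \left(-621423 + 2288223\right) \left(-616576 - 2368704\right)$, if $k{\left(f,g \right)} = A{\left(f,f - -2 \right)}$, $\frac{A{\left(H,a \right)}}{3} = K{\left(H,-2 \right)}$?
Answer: $4975862555543$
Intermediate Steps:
$K{\left(u,r \right)} = r u$
$A{\left(H,a \right)} = - 6 H$ ($A{\left(H,a \right)} = 3 \left(- 2 H\right) = - 6 H$)
$k{\left(f,g \right)} = - 6 f$
$\left(-2146639 + k{\left(303,588 \right)}\right) - \left(-621423 + 2288223\right) \left(-616576 - 2368704\right) = \left(-2146639 - 1818\right) - \left(-621423 + 2288223\right) \left(-616576 - 2368704\right) = \left(-2146639 - 1818\right) - 1666800 \left(-2985280\right) = -2148457 - -4975864704000 = -2148457 + 4975864704000 = 4975862555543$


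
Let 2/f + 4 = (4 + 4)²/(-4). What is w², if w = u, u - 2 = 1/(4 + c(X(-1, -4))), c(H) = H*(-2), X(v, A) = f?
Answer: 2209/441 ≈ 5.0091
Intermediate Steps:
f = -⅒ (f = 2/(-4 + (4 + 4)²/(-4)) = 2/(-4 + 8²*(-¼)) = 2/(-4 + 64*(-¼)) = 2/(-4 - 16) = 2/(-20) = 2*(-1/20) = -⅒ ≈ -0.10000)
X(v, A) = -⅒
c(H) = -2*H
u = 47/21 (u = 2 + 1/(4 - 2*(-⅒)) = 2 + 1/(4 + ⅕) = 2 + 1/(21/5) = 2 + 5/21 = 47/21 ≈ 2.2381)
w = 47/21 ≈ 2.2381
w² = (47/21)² = 2209/441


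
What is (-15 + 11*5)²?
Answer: 1600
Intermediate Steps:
(-15 + 11*5)² = (-15 + 55)² = 40² = 1600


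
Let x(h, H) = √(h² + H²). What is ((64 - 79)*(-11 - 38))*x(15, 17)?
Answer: 735*√514 ≈ 16664.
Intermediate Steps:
x(h, H) = √(H² + h²)
((64 - 79)*(-11 - 38))*x(15, 17) = ((64 - 79)*(-11 - 38))*√(17² + 15²) = (-15*(-49))*√(289 + 225) = 735*√514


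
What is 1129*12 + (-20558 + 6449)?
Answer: -561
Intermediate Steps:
1129*12 + (-20558 + 6449) = 13548 - 14109 = -561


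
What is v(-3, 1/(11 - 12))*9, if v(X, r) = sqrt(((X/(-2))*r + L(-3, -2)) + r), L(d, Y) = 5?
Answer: 9*sqrt(10)/2 ≈ 14.230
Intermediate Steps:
v(X, r) = sqrt(5 + r - X*r/2) (v(X, r) = sqrt(((X/(-2))*r + 5) + r) = sqrt(((X*(-1/2))*r + 5) + r) = sqrt(((-X/2)*r + 5) + r) = sqrt((-X*r/2 + 5) + r) = sqrt((5 - X*r/2) + r) = sqrt(5 + r - X*r/2))
v(-3, 1/(11 - 12))*9 = (sqrt(20 + 4/(11 - 12) - 2*(-3)/(11 - 12))/2)*9 = (sqrt(20 + 4/(-1) - 2*(-3)/(-1))/2)*9 = (sqrt(20 + 4*(-1) - 2*(-3)*(-1))/2)*9 = (sqrt(20 - 4 - 6)/2)*9 = (sqrt(10)/2)*9 = 9*sqrt(10)/2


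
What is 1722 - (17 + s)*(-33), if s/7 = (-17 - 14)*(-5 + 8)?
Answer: -19200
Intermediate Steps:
s = -651 (s = 7*((-17 - 14)*(-5 + 8)) = 7*(-31*3) = 7*(-93) = -651)
1722 - (17 + s)*(-33) = 1722 - (17 - 651)*(-33) = 1722 - (-634)*(-33) = 1722 - 1*20922 = 1722 - 20922 = -19200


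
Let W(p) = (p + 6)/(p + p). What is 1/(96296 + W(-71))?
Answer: 142/13674097 ≈ 1.0385e-5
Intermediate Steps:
W(p) = (6 + p)/(2*p) (W(p) = (6 + p)/((2*p)) = (6 + p)*(1/(2*p)) = (6 + p)/(2*p))
1/(96296 + W(-71)) = 1/(96296 + (½)*(6 - 71)/(-71)) = 1/(96296 + (½)*(-1/71)*(-65)) = 1/(96296 + 65/142) = 1/(13674097/142) = 142/13674097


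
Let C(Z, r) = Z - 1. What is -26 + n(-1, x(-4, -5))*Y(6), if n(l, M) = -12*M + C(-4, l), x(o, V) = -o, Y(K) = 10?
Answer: -556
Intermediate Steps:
C(Z, r) = -1 + Z
n(l, M) = -5 - 12*M (n(l, M) = -12*M + (-1 - 4) = -12*M - 5 = -5 - 12*M)
-26 + n(-1, x(-4, -5))*Y(6) = -26 + (-5 - (-12)*(-4))*10 = -26 + (-5 - 12*4)*10 = -26 + (-5 - 48)*10 = -26 - 53*10 = -26 - 530 = -556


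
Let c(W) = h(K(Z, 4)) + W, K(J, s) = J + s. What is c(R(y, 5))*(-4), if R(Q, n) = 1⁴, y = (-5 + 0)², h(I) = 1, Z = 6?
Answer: -8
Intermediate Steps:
y = 25 (y = (-5)² = 25)
R(Q, n) = 1
c(W) = 1 + W
c(R(y, 5))*(-4) = (1 + 1)*(-4) = 2*(-4) = -8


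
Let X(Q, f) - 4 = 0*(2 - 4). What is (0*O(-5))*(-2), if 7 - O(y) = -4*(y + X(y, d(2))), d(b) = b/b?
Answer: 0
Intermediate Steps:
d(b) = 1
X(Q, f) = 4 (X(Q, f) = 4 + 0*(2 - 4) = 4 + 0*(-2) = 4 + 0 = 4)
O(y) = 23 + 4*y (O(y) = 7 - (-4)*(y + 4) = 7 - (-4)*(4 + y) = 7 - (-16 - 4*y) = 7 + (16 + 4*y) = 23 + 4*y)
(0*O(-5))*(-2) = (0*(23 + 4*(-5)))*(-2) = (0*(23 - 20))*(-2) = (0*3)*(-2) = 0*(-2) = 0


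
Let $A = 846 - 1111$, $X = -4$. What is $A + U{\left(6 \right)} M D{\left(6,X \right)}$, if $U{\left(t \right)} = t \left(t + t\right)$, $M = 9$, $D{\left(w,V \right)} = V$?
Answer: $-2857$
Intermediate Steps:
$U{\left(t \right)} = 2 t^{2}$ ($U{\left(t \right)} = t 2 t = 2 t^{2}$)
$A = -265$ ($A = 846 - 1111 = -265$)
$A + U{\left(6 \right)} M D{\left(6,X \right)} = -265 + 2 \cdot 6^{2} \cdot 9 \left(-4\right) = -265 + 2 \cdot 36 \cdot 9 \left(-4\right) = -265 + 72 \cdot 9 \left(-4\right) = -265 + 648 \left(-4\right) = -265 - 2592 = -2857$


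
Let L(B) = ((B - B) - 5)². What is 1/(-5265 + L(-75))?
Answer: -1/5240 ≈ -0.00019084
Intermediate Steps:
L(B) = 25 (L(B) = (0 - 5)² = (-5)² = 25)
1/(-5265 + L(-75)) = 1/(-5265 + 25) = 1/(-5240) = -1/5240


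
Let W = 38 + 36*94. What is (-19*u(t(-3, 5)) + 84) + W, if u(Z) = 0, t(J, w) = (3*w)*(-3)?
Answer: 3506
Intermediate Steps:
t(J, w) = -9*w
W = 3422 (W = 38 + 3384 = 3422)
(-19*u(t(-3, 5)) + 84) + W = (-19*0 + 84) + 3422 = (0 + 84) + 3422 = 84 + 3422 = 3506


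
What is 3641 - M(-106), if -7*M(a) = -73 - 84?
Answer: 25330/7 ≈ 3618.6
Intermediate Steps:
M(a) = 157/7 (M(a) = -(-73 - 84)/7 = -⅐*(-157) = 157/7)
3641 - M(-106) = 3641 - 1*157/7 = 3641 - 157/7 = 25330/7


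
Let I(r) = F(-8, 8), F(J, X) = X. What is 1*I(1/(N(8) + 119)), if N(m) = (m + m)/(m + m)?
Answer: 8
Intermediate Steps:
N(m) = 1 (N(m) = (2*m)/((2*m)) = (2*m)*(1/(2*m)) = 1)
I(r) = 8
1*I(1/(N(8) + 119)) = 1*8 = 8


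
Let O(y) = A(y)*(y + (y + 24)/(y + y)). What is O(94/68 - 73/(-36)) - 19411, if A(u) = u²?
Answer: -4429604476855/229220928 ≈ -19325.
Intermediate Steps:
O(y) = y²*(y + (24 + y)/(2*y)) (O(y) = y²*(y + (y + 24)/(y + y)) = y²*(y + (24 + y)/((2*y))) = y²*(y + (24 + y)*(1/(2*y))) = y²*(y + (24 + y)/(2*y)))
O(94/68 - 73/(-36)) - 19411 = (94/68 - 73/(-36))*(24 + (94/68 - 73/(-36))*(1 + 2*(94/68 - 73/(-36))))/2 - 19411 = (94*(1/68) - 73*(-1/36))*(24 + (94*(1/68) - 73*(-1/36))*(1 + 2*(94*(1/68) - 73*(-1/36))))/2 - 19411 = (47/34 + 73/36)*(24 + (47/34 + 73/36)*(1 + 2*(47/34 + 73/36)))/2 - 19411 = (½)*(2087/612)*(24 + 2087*(1 + 2*(2087/612))/612) - 19411 = (½)*(2087/612)*(24 + 2087*(1 + 2087/306)/612) - 19411 = (½)*(2087/612)*(24 + (2087/612)*(2393/306)) - 19411 = (½)*(2087/612)*(24 + 4994191/187272) - 19411 = (½)*(2087/612)*(9488719/187272) - 19411 = 19802956553/229220928 - 19411 = -4429604476855/229220928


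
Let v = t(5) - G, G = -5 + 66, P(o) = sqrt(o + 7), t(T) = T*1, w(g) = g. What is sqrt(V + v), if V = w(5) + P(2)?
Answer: 4*I*sqrt(3) ≈ 6.9282*I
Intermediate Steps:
t(T) = T
P(o) = sqrt(7 + o)
G = 61
v = -56 (v = 5 - 1*61 = 5 - 61 = -56)
V = 8 (V = 5 + sqrt(7 + 2) = 5 + sqrt(9) = 5 + 3 = 8)
sqrt(V + v) = sqrt(8 - 56) = sqrt(-48) = 4*I*sqrt(3)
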